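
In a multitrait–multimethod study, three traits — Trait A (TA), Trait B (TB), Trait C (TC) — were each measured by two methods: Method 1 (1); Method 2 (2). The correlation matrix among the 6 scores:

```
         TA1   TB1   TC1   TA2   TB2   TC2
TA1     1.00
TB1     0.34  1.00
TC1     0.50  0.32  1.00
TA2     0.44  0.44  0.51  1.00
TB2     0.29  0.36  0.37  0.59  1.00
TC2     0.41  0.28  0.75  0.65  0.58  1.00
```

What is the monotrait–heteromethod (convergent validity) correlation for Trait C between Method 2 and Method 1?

Same trait (TC), different methods: r(TC2, TC1) = 0.75.

0.75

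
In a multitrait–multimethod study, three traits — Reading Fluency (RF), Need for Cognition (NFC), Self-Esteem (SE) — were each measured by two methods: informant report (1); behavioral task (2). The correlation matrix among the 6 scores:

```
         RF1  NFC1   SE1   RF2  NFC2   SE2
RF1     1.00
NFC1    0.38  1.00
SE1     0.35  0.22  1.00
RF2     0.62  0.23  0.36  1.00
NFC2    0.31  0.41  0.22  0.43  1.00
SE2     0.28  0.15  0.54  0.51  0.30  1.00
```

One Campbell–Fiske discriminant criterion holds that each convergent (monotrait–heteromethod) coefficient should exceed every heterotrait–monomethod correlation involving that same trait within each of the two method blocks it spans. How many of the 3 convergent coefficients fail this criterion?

Convergent coefficients and their comparison sets:
RF (methods 1·2): 0.62 vs {0.38, 0.43, 0.35, 0.51} → pass.
NFC (methods 1·2): 0.41 vs {0.38, 0.43, 0.22, 0.30} → fail.
SE (methods 1·2): 0.54 vs {0.35, 0.51, 0.22, 0.30} → pass.
1 of 3 fail.

1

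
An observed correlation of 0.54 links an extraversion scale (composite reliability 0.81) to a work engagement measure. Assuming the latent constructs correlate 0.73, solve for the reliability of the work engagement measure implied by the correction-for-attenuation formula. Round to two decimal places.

0.68

r_true = r_obs / √(r_xx · r_yy) ⇒ 0.73 = 0.54 / √(0.81 · r_yy).
√(0.81 · r_yy) = 0.54 / 0.73 = 0.7397; 0.81 · r_yy = 0.5472; r_yy = 0.5472 / 0.81 ≈ 0.68.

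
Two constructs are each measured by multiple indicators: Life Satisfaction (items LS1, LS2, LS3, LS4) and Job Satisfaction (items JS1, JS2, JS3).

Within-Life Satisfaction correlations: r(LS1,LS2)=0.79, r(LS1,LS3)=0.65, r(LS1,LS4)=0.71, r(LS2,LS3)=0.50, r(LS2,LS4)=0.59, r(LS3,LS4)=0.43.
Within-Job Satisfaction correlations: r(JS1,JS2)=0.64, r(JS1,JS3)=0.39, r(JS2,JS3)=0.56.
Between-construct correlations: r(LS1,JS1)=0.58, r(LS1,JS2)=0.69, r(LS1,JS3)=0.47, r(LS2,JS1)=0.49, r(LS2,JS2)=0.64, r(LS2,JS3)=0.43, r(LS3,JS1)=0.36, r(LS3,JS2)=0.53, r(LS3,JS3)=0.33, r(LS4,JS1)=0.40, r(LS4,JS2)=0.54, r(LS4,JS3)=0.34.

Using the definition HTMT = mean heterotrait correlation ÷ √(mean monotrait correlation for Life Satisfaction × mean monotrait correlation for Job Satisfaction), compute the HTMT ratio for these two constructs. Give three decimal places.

0.849

Mean between = 5.80/12 = 0.4833.
Mean within-LS = 3.67/6 = 0.6117; mean within-JS = 1.59/3 = 0.5300.
Geometric mean = √(0.6117 × 0.5300) = 0.5694.
HTMT = 0.4833 / 0.5694 = 0.849.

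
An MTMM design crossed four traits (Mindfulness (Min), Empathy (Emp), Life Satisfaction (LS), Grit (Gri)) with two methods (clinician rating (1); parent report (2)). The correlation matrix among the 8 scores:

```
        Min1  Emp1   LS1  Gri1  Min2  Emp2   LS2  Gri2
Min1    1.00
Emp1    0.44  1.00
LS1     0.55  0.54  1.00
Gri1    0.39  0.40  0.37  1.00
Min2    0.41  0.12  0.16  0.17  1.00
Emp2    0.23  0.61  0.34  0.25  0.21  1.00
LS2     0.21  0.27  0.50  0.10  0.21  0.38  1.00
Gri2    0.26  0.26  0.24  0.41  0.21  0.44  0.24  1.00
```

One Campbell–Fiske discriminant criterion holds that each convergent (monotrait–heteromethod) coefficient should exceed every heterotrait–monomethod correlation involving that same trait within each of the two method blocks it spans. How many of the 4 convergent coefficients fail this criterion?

Each convergent coefficient versus the relevant comparison correlations:
Min (methods 1·2): 0.41 vs {0.44, 0.21, 0.55, 0.21, 0.39, 0.21} → fail.
Emp (methods 1·2): 0.61 vs {0.44, 0.21, 0.54, 0.38, 0.40, 0.44} → pass.
LS (methods 1·2): 0.50 vs {0.55, 0.21, 0.54, 0.38, 0.37, 0.24} → fail.
Gri (methods 1·2): 0.41 vs {0.39, 0.21, 0.40, 0.44, 0.37, 0.24} → fail.
3 of 4 fail.

3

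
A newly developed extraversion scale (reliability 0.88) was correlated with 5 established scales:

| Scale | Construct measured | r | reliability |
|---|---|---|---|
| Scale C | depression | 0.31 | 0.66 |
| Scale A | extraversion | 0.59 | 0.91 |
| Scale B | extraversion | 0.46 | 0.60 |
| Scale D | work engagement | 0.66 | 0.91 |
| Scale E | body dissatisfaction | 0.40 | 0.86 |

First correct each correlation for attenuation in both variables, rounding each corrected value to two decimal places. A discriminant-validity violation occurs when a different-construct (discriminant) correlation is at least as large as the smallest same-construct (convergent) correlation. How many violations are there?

Disattenuated r (r / √(r_scale · r_new)):
  Scale C (disc): 0.31 / √(0.66·0.88) = 0.41
  Scale A (conv): 0.59 / √(0.91·0.88) = 0.66
  Scale B (conv): 0.46 / √(0.60·0.88) = 0.63
  Scale D (disc): 0.66 / √(0.91·0.88) = 0.74
  Scale E (disc): 0.40 / √(0.86·0.88) = 0.46
Smallest convergent = 0.63. Discriminant values: 0.41, 0.74, 0.46; count ≥ 0.63 → 1.

1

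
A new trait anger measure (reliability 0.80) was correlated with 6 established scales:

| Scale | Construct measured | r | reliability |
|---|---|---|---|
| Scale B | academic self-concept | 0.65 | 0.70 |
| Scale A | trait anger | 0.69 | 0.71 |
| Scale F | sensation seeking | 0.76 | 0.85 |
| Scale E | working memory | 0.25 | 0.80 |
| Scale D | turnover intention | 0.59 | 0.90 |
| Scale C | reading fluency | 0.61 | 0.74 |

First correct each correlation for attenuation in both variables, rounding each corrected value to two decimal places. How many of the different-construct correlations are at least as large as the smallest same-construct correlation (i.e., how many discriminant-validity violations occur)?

1

Disattenuated r (r / √(r_scale · r_new)):
  Scale B (disc): 0.65 / √(0.70·0.80) = 0.87
  Scale A (conv): 0.69 / √(0.71·0.80) = 0.92
  Scale F (disc): 0.76 / √(0.85·0.80) = 0.92
  Scale E (disc): 0.25 / √(0.80·0.80) = 0.31
  Scale D (disc): 0.59 / √(0.90·0.80) = 0.70
  Scale C (disc): 0.61 / √(0.74·0.80) = 0.79
Smallest convergent = 0.92. Discriminant values: 0.87, 0.92, 0.31, 0.70, 0.79; count ≥ 0.92 → 1.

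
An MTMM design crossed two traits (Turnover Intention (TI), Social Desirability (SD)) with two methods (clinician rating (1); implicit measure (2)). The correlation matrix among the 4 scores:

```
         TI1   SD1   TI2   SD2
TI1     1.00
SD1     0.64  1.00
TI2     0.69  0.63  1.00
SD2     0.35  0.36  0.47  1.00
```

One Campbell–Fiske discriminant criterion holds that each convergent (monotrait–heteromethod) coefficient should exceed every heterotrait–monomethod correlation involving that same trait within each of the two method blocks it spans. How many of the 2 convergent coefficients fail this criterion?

1

Each convergent coefficient versus the relevant comparison correlations:
TI (methods 1·2): 0.69 vs {0.64, 0.47} → pass.
SD (methods 1·2): 0.36 vs {0.64, 0.47} → fail.
1 of 2 fail.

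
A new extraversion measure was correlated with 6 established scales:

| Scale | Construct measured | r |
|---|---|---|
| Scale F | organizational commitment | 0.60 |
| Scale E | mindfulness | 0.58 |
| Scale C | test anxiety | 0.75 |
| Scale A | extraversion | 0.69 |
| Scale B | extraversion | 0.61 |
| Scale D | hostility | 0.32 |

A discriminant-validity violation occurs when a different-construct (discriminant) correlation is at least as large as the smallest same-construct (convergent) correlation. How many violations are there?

1

Convergent (same construct = extraversion): Scale A, Scale B.
Smallest convergent = 0.61. Discriminant values: 0.60, 0.58, 0.75, 0.32; count ≥ 0.61 → 1.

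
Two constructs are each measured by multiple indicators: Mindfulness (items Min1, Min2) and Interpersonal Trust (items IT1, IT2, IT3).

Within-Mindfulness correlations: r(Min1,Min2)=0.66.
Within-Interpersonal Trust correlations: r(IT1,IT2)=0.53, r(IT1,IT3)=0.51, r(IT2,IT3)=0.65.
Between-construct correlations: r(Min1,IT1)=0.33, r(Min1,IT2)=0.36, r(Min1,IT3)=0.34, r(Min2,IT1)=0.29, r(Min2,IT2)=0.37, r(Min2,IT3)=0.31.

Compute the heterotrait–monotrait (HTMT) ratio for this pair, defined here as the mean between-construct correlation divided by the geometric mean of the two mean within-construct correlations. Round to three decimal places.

0.547

Between-construct mean = 2.00/6 = 0.3333.
Mean within-Min = 0.66/1 = 0.6600; mean within-IT = 1.69/3 = 0.5633.
Geometric mean = √(0.6600 × 0.5633) = 0.6097.
HTMT = 0.3333 / 0.6097 = 0.547.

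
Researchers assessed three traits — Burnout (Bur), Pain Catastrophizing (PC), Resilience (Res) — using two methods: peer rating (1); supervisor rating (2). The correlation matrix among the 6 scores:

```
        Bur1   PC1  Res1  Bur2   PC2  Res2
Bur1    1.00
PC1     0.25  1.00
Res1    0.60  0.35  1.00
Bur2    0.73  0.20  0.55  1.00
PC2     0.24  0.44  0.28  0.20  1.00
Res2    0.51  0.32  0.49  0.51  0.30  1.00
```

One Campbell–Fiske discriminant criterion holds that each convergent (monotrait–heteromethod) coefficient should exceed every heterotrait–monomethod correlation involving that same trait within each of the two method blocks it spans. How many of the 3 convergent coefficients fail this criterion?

1

Checking each validity diagonal entry against its comparison values:
Bur (methods 1·2): 0.73 vs {0.25, 0.20, 0.60, 0.51} → pass.
PC (methods 1·2): 0.44 vs {0.25, 0.20, 0.35, 0.30} → pass.
Res (methods 1·2): 0.49 vs {0.60, 0.51, 0.35, 0.30} → fail.
1 of 3 fail.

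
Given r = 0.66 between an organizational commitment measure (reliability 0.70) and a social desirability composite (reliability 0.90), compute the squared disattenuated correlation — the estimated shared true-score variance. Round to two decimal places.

Disattenuated r = 0.66 / √(0.70 × 0.90) = 0.66 / 0.7937 = 0.8315.
Shared true-score variance = 0.8315² = 0.6914 ≈ 0.69.

0.69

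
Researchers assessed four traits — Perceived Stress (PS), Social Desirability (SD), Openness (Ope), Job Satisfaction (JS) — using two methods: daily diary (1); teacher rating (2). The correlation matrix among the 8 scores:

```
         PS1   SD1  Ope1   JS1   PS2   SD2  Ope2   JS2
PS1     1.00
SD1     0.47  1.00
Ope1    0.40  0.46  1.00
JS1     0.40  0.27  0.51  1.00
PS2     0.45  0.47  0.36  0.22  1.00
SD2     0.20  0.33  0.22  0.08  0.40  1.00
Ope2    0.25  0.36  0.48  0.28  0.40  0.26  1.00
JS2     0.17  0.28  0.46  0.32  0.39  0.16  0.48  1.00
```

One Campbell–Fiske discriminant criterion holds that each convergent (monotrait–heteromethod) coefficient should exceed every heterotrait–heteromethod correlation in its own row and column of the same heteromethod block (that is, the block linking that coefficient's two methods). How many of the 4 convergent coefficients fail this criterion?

3

Convergent coefficients and their comparison sets:
PS (methods 1·2): 0.45 vs {0.20, 0.47, 0.25, 0.36, 0.17, 0.22} → fail.
SD (methods 1·2): 0.33 vs {0.47, 0.20, 0.36, 0.22, 0.28, 0.08} → fail.
Ope (methods 1·2): 0.48 vs {0.36, 0.25, 0.22, 0.36, 0.46, 0.28} → pass.
JS (methods 1·2): 0.32 vs {0.22, 0.17, 0.08, 0.28, 0.28, 0.46} → fail.
3 of 4 fail.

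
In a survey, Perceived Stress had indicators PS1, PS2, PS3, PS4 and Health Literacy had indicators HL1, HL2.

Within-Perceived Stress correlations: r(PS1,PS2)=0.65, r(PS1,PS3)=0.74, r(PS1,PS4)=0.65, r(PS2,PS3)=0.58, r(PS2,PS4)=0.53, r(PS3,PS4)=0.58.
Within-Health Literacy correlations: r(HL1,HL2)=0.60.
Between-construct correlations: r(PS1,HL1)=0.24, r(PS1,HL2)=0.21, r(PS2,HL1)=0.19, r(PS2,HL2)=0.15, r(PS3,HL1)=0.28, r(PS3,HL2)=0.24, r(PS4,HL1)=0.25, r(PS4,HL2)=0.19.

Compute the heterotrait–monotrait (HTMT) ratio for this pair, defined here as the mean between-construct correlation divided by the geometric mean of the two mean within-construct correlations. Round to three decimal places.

Mean between = 1.75/8 = 0.2188.
Mean within-PS = 3.73/6 = 0.6217; mean within-HL = 0.60/1 = 0.6000.
Geometric mean = √(0.6217 × 0.6000) = 0.6108.
HTMT = 0.2188 / 0.6108 = 0.358.

0.358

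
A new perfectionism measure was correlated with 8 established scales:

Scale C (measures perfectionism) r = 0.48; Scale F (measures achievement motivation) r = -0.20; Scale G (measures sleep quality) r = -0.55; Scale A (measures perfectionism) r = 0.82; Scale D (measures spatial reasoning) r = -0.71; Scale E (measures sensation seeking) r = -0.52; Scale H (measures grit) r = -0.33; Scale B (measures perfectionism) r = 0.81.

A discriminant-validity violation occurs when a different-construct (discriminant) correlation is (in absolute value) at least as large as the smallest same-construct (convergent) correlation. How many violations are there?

3

Convergent (same construct = perfectionism): Scale C, Scale A, Scale B.
Smallest convergent = 0.48. Discriminant |r|: 0.20, 0.55, 0.71, 0.52, 0.33; count ≥ 0.48 → 3.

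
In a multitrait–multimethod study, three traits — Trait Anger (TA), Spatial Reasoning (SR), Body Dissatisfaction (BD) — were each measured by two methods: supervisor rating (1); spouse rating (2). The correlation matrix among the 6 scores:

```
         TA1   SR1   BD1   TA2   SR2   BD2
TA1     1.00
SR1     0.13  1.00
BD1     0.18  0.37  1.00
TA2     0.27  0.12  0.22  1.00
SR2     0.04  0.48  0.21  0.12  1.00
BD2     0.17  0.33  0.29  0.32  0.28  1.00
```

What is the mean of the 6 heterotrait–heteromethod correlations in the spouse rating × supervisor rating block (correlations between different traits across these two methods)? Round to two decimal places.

0.18

HTHM values (method 2 × method 1): 0.12, 0.22, 0.04, 0.21, 0.17, 0.33; mean = 1.09/6 = 0.18.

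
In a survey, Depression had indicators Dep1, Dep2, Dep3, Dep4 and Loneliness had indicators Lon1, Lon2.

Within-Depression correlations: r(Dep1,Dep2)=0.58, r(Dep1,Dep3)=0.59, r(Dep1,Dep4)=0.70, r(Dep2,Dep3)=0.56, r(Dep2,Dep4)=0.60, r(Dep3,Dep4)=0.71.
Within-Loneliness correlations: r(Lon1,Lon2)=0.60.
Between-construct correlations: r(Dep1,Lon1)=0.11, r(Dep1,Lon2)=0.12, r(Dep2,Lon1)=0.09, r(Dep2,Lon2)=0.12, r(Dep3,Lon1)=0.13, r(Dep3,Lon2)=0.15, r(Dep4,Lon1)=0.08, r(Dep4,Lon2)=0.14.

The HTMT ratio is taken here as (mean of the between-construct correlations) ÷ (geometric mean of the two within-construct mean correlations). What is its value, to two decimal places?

0.19

Mean between = 0.94/8 = 0.1175.
Mean within-Dep = 3.74/6 = 0.6233; mean within-Lon = 0.60/1 = 0.6000.
Geometric mean = √(0.6233 × 0.6000) = 0.6115.
HTMT = 0.1175 / 0.6115 = 0.19.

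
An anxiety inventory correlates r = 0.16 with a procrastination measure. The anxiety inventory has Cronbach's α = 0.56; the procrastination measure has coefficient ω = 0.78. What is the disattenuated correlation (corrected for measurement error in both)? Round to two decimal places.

0.24

r_true = r_obs / √(r_xx · r_yy) = 0.16 / √(0.56 × 0.78) = 0.16 / √0.4368 = 0.16 / 0.6609 ≈ 0.24.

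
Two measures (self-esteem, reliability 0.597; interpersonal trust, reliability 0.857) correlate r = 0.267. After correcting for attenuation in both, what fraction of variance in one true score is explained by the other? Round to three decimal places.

0.139

Disattenuated r = 0.267 / √(0.597 × 0.857) = 0.267 / 0.7153 = 0.3733.
Shared true-score variance = 0.3733² = 0.1394 ≈ 0.139.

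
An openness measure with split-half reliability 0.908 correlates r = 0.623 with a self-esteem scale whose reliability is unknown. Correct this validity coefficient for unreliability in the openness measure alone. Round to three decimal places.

0.654

Single correction: r_c = r_obs / √r_xx = 0.623 / √0.908 = 0.623 / 0.9529 ≈ 0.654.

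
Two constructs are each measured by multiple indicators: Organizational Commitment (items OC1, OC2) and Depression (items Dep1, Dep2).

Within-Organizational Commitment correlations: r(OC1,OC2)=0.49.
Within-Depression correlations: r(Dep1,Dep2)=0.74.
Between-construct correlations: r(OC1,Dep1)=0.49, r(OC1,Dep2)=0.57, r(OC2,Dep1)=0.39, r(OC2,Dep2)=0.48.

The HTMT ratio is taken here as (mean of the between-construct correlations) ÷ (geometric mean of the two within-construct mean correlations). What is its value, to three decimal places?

0.801

Mean between = 1.93/4 = 0.4825.
Mean within-OC = 0.49/1 = 0.4900; mean within-Dep = 0.74/1 = 0.7400.
Geometric mean = √(0.4900 × 0.7400) = 0.6022.
HTMT = 0.4825 / 0.6022 = 0.801.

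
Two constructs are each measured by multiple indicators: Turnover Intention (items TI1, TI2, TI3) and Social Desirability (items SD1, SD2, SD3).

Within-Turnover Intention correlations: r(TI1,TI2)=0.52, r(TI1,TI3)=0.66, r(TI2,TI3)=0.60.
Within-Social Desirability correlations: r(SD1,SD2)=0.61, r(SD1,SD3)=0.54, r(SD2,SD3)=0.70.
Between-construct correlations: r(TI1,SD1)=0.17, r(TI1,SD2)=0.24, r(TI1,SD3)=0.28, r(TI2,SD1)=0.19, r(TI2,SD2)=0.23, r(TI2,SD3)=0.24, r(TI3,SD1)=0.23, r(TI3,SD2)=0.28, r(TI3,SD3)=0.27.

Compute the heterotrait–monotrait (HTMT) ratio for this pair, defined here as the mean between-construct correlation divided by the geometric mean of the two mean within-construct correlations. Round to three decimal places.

0.391

Mean heterotrait r = 2.13/9 = 0.2367.
Mean within-TI = 1.78/3 = 0.5933; mean within-SD = 1.85/3 = 0.6167.
Geometric mean = √(0.5933 × 0.6167) = 0.6049.
HTMT = 0.2367 / 0.6049 = 0.391.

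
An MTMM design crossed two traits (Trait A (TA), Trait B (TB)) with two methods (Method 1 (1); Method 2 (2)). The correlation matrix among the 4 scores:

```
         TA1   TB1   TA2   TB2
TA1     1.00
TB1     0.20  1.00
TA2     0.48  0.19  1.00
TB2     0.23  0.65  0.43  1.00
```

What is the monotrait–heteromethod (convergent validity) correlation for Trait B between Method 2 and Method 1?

0.65

Same trait (TB), different methods: r(TB2, TB1) = 0.65.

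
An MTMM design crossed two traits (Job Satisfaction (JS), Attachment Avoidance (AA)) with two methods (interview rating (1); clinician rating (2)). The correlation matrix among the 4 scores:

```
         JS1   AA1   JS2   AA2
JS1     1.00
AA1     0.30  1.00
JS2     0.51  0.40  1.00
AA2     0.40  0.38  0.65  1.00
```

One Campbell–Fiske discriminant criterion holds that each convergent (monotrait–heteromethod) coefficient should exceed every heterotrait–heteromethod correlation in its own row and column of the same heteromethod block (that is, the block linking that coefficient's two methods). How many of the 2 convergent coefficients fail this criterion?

1

Checking each validity diagonal entry against its comparison values:
JS (methods 1·2): 0.51 vs {0.40, 0.40} → pass.
AA (methods 1·2): 0.38 vs {0.40, 0.40} → fail.
1 of 2 fail.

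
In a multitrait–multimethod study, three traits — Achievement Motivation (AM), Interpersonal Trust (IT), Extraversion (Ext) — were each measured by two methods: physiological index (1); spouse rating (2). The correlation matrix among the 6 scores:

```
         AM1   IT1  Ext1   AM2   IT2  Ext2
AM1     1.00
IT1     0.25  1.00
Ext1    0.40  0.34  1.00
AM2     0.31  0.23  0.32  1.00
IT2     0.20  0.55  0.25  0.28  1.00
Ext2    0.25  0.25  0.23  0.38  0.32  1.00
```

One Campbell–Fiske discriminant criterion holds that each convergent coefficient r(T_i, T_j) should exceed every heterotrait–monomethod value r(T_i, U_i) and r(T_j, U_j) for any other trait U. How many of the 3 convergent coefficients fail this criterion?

Convergent coefficients and their comparison sets:
AM (methods 1·2): 0.31 vs {0.25, 0.28, 0.40, 0.38} → fail.
IT (methods 1·2): 0.55 vs {0.25, 0.28, 0.34, 0.32} → pass.
Ext (methods 1·2): 0.23 vs {0.40, 0.38, 0.34, 0.32} → fail.
2 of 3 fail.

2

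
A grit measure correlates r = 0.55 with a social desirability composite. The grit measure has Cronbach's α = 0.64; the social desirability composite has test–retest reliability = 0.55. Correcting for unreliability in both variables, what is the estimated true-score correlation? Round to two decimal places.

r_true = r_obs / √(r_xx · r_yy) = 0.55 / √(0.64 × 0.55) = 0.55 / √0.3520 = 0.55 / 0.5933 ≈ 0.93.

0.93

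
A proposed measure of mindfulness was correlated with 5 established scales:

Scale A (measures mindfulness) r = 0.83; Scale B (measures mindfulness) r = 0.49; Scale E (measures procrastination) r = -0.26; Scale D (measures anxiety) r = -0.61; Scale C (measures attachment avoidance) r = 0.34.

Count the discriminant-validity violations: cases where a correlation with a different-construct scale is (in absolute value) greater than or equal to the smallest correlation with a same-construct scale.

1

Convergent (same construct = mindfulness): Scale A, Scale B.
Smallest convergent = 0.49. Discriminant |r|: 0.26, 0.61, 0.34; count ≥ 0.49 → 1.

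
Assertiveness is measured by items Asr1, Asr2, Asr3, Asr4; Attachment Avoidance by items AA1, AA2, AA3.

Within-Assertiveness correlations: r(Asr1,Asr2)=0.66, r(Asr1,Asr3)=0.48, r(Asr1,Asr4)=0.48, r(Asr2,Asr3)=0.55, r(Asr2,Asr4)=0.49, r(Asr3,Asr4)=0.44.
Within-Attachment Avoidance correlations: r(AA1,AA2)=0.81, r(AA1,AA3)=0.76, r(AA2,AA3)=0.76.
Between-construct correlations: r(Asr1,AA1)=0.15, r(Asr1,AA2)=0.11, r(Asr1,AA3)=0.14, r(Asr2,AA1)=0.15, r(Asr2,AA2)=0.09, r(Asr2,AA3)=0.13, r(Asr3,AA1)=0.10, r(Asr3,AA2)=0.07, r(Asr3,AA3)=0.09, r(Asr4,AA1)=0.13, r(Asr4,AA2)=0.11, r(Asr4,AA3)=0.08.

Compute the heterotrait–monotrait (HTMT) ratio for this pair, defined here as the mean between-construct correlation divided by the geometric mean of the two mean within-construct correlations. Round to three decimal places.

Mean heterotrait r = 1.35/12 = 0.1125.
Mean within-Asr = 3.10/6 = 0.5167; mean within-AA = 2.33/3 = 0.7767.
Geometric mean = √(0.5167 × 0.7767) = 0.6335.
HTMT = 0.1125 / 0.6335 = 0.178.

0.178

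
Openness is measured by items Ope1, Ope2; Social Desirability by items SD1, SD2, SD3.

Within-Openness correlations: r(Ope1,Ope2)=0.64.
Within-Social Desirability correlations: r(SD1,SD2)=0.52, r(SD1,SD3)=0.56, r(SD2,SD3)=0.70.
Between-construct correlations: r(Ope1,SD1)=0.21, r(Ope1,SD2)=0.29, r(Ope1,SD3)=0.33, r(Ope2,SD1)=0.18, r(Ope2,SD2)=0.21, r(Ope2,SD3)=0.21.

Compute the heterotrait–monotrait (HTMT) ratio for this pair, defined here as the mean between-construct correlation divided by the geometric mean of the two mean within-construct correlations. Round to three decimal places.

0.387

Between-construct mean = 1.43/6 = 0.2383.
Mean within-Ope = 0.64/1 = 0.6400; mean within-SD = 1.78/3 = 0.5933.
Geometric mean = √(0.6400 × 0.5933) = 0.6162.
HTMT = 0.2383 / 0.6162 = 0.387.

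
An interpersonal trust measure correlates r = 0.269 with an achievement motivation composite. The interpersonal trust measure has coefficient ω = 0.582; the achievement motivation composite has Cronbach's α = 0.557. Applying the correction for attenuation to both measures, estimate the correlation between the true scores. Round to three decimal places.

0.472

r_true = r_obs / √(r_xx · r_yy) = 0.269 / √(0.582 × 0.557) = 0.269 / √0.324174 = 0.269 / 0.5694 ≈ 0.472.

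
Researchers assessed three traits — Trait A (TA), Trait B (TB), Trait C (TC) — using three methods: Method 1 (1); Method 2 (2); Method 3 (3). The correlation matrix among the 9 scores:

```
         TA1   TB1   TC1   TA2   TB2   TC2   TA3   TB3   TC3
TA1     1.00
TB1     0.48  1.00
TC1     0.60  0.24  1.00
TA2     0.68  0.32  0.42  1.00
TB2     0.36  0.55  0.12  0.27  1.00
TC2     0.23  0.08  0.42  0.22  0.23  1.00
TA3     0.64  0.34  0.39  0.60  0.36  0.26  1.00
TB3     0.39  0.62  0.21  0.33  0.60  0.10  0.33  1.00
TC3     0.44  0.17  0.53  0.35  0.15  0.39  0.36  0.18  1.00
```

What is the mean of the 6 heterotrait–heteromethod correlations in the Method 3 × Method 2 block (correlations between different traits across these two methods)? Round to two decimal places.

0.26

HTHM values (method 3 × method 2): 0.36, 0.26, 0.33, 0.10, 0.35, 0.15; mean = 1.55/6 = 0.26.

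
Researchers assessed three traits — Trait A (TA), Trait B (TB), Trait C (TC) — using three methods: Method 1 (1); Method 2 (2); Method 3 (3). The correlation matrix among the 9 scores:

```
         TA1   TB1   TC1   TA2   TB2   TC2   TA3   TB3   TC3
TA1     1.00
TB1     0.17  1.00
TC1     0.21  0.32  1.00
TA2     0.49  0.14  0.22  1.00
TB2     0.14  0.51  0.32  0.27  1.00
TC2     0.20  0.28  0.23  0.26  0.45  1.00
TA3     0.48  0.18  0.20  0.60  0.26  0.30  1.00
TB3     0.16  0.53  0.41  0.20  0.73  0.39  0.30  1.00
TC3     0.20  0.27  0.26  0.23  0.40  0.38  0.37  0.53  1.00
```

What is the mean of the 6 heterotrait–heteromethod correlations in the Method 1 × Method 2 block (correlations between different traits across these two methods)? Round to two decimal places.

0.22

HTHM values (method 1 × method 2): 0.14, 0.20, 0.14, 0.28, 0.22, 0.32; mean = 1.30/6 = 0.22.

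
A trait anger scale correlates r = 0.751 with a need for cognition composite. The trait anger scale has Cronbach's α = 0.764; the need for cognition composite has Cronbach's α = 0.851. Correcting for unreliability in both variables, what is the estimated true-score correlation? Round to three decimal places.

0.931

r_true = r_obs / √(r_xx · r_yy) = 0.751 / √(0.764 × 0.851) = 0.751 / √0.650164 = 0.751 / 0.8063 ≈ 0.931.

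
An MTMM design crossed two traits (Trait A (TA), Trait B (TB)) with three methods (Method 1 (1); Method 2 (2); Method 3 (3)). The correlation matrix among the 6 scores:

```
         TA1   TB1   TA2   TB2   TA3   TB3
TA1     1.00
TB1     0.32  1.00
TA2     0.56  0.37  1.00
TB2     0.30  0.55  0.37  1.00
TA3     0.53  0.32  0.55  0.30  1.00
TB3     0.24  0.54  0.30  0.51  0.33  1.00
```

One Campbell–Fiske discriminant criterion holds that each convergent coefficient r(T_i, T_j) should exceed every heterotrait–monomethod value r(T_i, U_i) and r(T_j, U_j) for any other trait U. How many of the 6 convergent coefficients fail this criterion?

Convergent coefficients and their comparison sets:
TA (methods 1·2): 0.56 vs {0.32, 0.37} → pass.
TA (methods 1·3): 0.53 vs {0.32, 0.33} → pass.
TA (methods 2·3): 0.55 vs {0.37, 0.33} → pass.
TB (methods 1·2): 0.55 vs {0.32, 0.37} → pass.
TB (methods 1·3): 0.54 vs {0.32, 0.33} → pass.
TB (methods 2·3): 0.51 vs {0.37, 0.33} → pass.
0 of 6 fail.

0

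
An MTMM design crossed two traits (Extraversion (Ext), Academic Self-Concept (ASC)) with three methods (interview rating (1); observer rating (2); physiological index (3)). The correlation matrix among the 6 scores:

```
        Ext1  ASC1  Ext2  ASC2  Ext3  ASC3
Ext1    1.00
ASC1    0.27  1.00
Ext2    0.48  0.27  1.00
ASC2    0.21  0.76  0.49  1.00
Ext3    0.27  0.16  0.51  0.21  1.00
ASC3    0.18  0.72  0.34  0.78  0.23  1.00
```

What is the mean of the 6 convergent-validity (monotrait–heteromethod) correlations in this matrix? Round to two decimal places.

Convergent values: 0.48, 0.27, 0.51, 0.76, 0.72, 0.78; mean = 3.52/6 = 0.59.

0.59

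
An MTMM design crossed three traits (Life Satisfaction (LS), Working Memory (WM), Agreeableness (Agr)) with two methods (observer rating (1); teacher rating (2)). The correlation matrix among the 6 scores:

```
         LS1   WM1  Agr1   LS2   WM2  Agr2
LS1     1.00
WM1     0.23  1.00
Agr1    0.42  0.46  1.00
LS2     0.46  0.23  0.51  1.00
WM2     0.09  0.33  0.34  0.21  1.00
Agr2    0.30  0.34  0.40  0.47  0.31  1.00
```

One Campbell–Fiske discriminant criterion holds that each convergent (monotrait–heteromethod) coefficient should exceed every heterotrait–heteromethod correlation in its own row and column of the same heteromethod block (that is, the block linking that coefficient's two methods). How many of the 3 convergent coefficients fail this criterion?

3

Each convergent coefficient versus the relevant comparison correlations:
LS (methods 1·2): 0.46 vs {0.09, 0.23, 0.30, 0.51} → fail.
WM (methods 1·2): 0.33 vs {0.23, 0.09, 0.34, 0.34} → fail.
Agr (methods 1·2): 0.40 vs {0.51, 0.30, 0.34, 0.34} → fail.
3 of 3 fail.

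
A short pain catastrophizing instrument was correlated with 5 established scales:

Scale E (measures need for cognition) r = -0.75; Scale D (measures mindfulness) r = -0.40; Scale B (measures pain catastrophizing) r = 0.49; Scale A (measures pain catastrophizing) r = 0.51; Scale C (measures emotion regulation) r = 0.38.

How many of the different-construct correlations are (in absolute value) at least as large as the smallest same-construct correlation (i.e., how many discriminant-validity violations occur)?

Convergent (same construct = pain catastrophizing): Scale B, Scale A.
Smallest convergent = 0.49. Discriminant |r|: 0.75, 0.40, 0.38; count ≥ 0.49 → 1.

1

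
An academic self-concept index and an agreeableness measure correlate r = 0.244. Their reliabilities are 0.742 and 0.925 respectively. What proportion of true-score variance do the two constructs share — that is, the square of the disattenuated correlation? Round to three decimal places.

Disattenuated r = 0.244 / √(0.742 × 0.925) = 0.244 / 0.8285 = 0.2945.
Shared true-score variance = 0.2945² = 0.0867 ≈ 0.087.

0.087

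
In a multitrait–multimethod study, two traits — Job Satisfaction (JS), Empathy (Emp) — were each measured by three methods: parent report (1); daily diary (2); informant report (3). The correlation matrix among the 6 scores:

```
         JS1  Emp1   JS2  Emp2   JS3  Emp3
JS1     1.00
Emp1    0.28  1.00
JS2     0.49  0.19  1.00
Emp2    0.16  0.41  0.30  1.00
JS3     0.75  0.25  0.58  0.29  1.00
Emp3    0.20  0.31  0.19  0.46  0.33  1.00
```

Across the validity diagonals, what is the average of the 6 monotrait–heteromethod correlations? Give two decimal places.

0.50

Convergent values: 0.49, 0.75, 0.58, 0.41, 0.31, 0.46; mean = 3.00/6 = 0.50.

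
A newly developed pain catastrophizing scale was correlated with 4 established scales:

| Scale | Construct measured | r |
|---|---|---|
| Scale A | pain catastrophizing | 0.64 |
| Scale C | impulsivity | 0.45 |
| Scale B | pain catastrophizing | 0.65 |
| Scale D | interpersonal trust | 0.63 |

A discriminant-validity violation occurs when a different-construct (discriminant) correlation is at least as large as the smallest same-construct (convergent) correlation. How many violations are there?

0

Convergent (same construct = pain catastrophizing): Scale A, Scale B.
Smallest convergent = 0.64. Discriminant values: 0.45, 0.63; count ≥ 0.64 → 0.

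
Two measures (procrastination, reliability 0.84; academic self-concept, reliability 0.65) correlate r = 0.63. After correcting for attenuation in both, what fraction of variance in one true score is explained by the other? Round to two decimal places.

Disattenuated r = 0.63 / √(0.84 × 0.65) = 0.63 / 0.7389 = 0.8526.
Shared true-score variance = 0.8526² = 0.7269 ≈ 0.73.

0.73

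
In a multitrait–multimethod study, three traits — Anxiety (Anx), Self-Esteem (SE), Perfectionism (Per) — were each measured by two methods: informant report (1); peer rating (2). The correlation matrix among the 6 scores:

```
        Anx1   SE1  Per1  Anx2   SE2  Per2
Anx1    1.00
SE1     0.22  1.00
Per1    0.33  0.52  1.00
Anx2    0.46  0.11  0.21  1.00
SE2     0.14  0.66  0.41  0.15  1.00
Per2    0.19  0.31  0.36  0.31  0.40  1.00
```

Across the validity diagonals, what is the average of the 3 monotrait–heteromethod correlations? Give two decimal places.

0.49

Convergent values: 0.46, 0.66, 0.36; mean = 1.48/3 = 0.49.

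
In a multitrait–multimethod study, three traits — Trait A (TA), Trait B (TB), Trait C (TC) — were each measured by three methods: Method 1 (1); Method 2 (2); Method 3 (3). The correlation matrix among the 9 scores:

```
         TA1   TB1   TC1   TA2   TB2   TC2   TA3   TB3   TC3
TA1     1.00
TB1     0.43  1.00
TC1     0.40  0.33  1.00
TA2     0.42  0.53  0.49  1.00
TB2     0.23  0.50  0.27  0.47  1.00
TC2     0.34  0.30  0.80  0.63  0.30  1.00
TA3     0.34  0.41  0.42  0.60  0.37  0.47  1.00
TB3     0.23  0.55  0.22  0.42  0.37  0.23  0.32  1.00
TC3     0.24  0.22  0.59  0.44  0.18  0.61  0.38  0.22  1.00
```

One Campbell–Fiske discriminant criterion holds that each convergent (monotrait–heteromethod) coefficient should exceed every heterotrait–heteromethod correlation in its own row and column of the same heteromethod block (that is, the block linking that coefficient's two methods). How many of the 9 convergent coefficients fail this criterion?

4

Convergent coefficients and their comparison sets:
TA (methods 1·2): 0.42 vs {0.23, 0.53, 0.34, 0.49} → fail.
TA (methods 1·3): 0.34 vs {0.23, 0.41, 0.24, 0.42} → fail.
TA (methods 2·3): 0.60 vs {0.42, 0.37, 0.44, 0.47} → pass.
TB (methods 1·2): 0.50 vs {0.53, 0.23, 0.30, 0.27} → fail.
TB (methods 1·3): 0.55 vs {0.41, 0.23, 0.22, 0.22} → pass.
TB (methods 2·3): 0.37 vs {0.37, 0.42, 0.18, 0.23} → fail.
TC (methods 1·2): 0.80 vs {0.49, 0.34, 0.27, 0.30} → pass.
TC (methods 1·3): 0.59 vs {0.42, 0.24, 0.22, 0.22} → pass.
TC (methods 2·3): 0.61 vs {0.47, 0.44, 0.23, 0.18} → pass.
4 of 9 fail.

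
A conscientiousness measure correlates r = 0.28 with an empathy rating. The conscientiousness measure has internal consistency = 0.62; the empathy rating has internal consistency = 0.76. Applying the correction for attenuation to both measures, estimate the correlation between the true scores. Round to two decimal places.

r_true = r_obs / √(r_xx · r_yy) = 0.28 / √(0.62 × 0.76) = 0.28 / √0.4712 = 0.28 / 0.6864 ≈ 0.41.

0.41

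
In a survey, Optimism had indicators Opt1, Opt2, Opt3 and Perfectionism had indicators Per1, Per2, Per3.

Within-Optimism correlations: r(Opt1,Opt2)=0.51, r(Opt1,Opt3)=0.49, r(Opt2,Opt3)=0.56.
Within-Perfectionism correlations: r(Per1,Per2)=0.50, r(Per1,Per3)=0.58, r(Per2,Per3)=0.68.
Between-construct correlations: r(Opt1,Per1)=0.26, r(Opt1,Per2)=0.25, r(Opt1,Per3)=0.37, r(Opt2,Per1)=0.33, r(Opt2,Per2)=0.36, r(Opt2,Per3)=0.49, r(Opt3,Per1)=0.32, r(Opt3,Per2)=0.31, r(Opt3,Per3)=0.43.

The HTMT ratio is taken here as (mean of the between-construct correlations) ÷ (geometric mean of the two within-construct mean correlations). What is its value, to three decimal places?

Mean heterotrait r = 3.12/9 = 0.3467.
Mean within-Opt = 1.56/3 = 0.5200; mean within-Per = 1.76/3 = 0.5867.
Geometric mean = √(0.5200 × 0.5867) = 0.5523.
HTMT = 0.3467 / 0.5523 = 0.628.

0.628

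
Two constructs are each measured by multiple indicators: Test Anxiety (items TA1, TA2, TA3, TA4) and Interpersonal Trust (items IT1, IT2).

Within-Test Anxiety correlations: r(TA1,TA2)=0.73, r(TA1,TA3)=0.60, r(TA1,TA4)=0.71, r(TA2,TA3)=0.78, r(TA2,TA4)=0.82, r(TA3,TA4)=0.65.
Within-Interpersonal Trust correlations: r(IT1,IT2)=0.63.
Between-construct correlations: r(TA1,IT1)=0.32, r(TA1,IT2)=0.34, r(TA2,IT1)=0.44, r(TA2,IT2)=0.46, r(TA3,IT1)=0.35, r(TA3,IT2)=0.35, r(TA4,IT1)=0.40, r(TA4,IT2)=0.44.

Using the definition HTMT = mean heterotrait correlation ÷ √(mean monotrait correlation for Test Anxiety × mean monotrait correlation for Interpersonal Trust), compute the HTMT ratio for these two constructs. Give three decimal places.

0.577

Between-construct mean = 3.10/8 = 0.3875.
Mean within-TA = 4.29/6 = 0.7150; mean within-IT = 0.63/1 = 0.6300.
Geometric mean = √(0.7150 × 0.6300) = 0.6712.
HTMT = 0.3875 / 0.6712 = 0.577.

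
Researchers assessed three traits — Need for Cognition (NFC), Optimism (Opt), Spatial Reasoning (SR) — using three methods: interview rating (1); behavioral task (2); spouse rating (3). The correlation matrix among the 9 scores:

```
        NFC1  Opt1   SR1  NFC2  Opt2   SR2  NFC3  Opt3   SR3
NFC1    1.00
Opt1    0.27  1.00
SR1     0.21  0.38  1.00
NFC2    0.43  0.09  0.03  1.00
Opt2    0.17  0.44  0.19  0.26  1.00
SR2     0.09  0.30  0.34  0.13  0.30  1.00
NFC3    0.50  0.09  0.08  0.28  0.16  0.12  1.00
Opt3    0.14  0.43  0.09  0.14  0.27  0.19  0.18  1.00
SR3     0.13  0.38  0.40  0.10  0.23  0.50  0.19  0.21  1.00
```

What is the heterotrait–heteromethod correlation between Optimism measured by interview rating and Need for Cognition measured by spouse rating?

Different traits and methods: r(Opt1, NFC3) = 0.09.

0.09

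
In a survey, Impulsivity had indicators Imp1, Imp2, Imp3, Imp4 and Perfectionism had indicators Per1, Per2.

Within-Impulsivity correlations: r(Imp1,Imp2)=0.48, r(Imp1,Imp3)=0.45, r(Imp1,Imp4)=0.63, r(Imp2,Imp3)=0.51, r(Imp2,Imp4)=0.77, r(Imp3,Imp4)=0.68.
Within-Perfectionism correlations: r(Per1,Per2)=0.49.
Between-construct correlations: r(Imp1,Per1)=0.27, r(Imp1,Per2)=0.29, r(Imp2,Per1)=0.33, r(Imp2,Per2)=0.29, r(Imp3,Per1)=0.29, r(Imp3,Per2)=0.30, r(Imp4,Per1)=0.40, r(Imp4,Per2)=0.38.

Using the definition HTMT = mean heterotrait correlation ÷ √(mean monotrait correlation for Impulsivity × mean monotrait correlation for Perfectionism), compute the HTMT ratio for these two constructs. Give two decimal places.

Between-construct mean = 2.55/8 = 0.3188.
Mean within-Imp = 3.52/6 = 0.5867; mean within-Per = 0.49/1 = 0.4900.
Geometric mean = √(0.5867 × 0.4900) = 0.5362.
HTMT = 0.3188 / 0.5362 = 0.59.

0.59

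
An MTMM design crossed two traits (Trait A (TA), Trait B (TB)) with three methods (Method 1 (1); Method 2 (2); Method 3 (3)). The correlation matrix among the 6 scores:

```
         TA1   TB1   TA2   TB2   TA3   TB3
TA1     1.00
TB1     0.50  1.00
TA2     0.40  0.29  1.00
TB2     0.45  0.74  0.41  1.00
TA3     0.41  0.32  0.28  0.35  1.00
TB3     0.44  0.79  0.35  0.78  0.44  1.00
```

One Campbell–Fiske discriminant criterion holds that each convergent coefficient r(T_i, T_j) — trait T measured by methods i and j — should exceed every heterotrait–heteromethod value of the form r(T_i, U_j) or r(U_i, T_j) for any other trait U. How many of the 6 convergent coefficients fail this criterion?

3

Convergent coefficients and their comparison sets:
TA (methods 1·2): 0.40 vs {0.45, 0.29} → fail.
TA (methods 1·3): 0.41 vs {0.44, 0.32} → fail.
TA (methods 2·3): 0.28 vs {0.35, 0.35} → fail.
TB (methods 1·2): 0.74 vs {0.29, 0.45} → pass.
TB (methods 1·3): 0.79 vs {0.32, 0.44} → pass.
TB (methods 2·3): 0.78 vs {0.35, 0.35} → pass.
3 of 6 fail.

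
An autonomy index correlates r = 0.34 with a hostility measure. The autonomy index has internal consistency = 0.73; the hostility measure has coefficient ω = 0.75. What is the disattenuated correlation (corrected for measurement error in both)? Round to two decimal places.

0.46

r_true = r_obs / √(r_xx · r_yy) = 0.34 / √(0.73 × 0.75) = 0.34 / √0.5475 = 0.34 / 0.7399 ≈ 0.46.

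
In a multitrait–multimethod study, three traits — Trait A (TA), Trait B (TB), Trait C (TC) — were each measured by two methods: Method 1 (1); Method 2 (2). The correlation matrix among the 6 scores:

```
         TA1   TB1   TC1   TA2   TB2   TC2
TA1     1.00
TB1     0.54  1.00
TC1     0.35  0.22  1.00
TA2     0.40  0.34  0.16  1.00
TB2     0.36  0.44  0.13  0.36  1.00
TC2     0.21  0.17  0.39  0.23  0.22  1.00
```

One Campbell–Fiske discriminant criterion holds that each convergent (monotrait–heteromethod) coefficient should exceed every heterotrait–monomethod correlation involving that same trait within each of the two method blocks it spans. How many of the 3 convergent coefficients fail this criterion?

Checking each validity diagonal entry against its comparison values:
TA (methods 1·2): 0.40 vs {0.54, 0.36, 0.35, 0.23} → fail.
TB (methods 1·2): 0.44 vs {0.54, 0.36, 0.22, 0.22} → fail.
TC (methods 1·2): 0.39 vs {0.35, 0.23, 0.22, 0.22} → pass.
2 of 3 fail.

2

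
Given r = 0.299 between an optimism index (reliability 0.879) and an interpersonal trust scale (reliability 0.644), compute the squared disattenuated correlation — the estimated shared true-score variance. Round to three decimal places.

Disattenuated r = 0.299 / √(0.879 × 0.644) = 0.299 / 0.7524 = 0.3974.
Shared true-score variance = 0.3974² = 0.1579 ≈ 0.158.

0.158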